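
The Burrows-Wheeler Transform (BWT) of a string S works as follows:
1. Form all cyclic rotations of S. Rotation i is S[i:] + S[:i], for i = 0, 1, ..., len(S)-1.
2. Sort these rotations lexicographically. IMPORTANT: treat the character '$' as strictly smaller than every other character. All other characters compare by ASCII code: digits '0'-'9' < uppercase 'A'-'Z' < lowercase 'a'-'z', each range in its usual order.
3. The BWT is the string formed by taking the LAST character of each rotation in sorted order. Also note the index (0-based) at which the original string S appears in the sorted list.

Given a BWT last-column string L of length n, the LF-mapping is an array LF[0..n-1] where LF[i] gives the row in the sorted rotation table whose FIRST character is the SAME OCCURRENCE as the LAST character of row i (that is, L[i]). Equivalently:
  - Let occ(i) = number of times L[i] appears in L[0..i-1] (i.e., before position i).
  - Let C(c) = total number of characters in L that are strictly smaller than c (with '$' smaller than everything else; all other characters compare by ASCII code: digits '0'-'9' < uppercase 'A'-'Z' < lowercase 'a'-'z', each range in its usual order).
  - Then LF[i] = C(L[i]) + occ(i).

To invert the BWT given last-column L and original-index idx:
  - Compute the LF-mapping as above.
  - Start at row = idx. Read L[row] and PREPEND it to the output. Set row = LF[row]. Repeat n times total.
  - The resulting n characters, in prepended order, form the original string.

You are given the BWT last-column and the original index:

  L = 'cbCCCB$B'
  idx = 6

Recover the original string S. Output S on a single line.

Answer: bBCCCBc$

Derivation:
LF mapping: 7 6 3 4 5 1 0 2
Walk LF starting at row 6, prepending L[row]:
  step 1: row=6, L[6]='$', prepend. Next row=LF[6]=0
  step 2: row=0, L[0]='c', prepend. Next row=LF[0]=7
  step 3: row=7, L[7]='B', prepend. Next row=LF[7]=2
  step 4: row=2, L[2]='C', prepend. Next row=LF[2]=3
  step 5: row=3, L[3]='C', prepend. Next row=LF[3]=4
  step 6: row=4, L[4]='C', prepend. Next row=LF[4]=5
  step 7: row=5, L[5]='B', prepend. Next row=LF[5]=1
  step 8: row=1, L[1]='b', prepend. Next row=LF[1]=6
Reversed output: bBCCCBc$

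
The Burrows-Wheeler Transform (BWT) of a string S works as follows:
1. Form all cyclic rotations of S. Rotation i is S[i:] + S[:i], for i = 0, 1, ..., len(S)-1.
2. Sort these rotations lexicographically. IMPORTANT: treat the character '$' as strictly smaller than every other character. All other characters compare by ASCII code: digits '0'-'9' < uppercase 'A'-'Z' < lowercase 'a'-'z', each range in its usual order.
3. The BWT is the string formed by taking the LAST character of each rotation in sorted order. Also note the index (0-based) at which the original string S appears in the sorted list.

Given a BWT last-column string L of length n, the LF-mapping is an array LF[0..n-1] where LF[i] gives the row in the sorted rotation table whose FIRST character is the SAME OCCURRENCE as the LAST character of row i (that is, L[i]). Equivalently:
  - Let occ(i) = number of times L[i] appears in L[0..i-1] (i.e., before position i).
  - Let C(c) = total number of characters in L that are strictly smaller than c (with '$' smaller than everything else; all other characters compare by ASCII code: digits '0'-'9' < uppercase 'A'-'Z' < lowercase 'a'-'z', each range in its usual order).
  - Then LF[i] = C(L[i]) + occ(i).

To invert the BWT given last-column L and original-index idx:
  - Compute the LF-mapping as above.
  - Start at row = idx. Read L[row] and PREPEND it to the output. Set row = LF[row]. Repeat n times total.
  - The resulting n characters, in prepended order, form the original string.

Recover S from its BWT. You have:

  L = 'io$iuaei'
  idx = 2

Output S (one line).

LF mapping: 3 6 0 4 7 1 2 5
Walk LF starting at row 2, prepending L[row]:
  step 1: row=2, L[2]='$', prepend. Next row=LF[2]=0
  step 2: row=0, L[0]='i', prepend. Next row=LF[0]=3
  step 3: row=3, L[3]='i', prepend. Next row=LF[3]=4
  step 4: row=4, L[4]='u', prepend. Next row=LF[4]=7
  step 5: row=7, L[7]='i', prepend. Next row=LF[7]=5
  step 6: row=5, L[5]='a', prepend. Next row=LF[5]=1
  step 7: row=1, L[1]='o', prepend. Next row=LF[1]=6
  step 8: row=6, L[6]='e', prepend. Next row=LF[6]=2
Reversed output: eoaiuii$

Answer: eoaiuii$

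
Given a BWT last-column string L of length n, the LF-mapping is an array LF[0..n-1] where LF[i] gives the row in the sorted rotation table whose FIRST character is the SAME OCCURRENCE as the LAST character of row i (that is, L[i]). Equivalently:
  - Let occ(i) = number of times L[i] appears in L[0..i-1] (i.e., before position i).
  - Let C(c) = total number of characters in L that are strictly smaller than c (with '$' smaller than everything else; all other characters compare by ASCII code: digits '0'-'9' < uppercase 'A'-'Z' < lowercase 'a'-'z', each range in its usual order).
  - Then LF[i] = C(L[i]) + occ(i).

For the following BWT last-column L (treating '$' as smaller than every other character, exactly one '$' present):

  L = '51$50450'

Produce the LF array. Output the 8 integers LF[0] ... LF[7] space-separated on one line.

Char counts: '$':1, '0':2, '1':1, '4':1, '5':3
C (first-col start): C('$')=0, C('0')=1, C('1')=3, C('4')=4, C('5')=5
L[0]='5': occ=0, LF[0]=C('5')+0=5+0=5
L[1]='1': occ=0, LF[1]=C('1')+0=3+0=3
L[2]='$': occ=0, LF[2]=C('$')+0=0+0=0
L[3]='5': occ=1, LF[3]=C('5')+1=5+1=6
L[4]='0': occ=0, LF[4]=C('0')+0=1+0=1
L[5]='4': occ=0, LF[5]=C('4')+0=4+0=4
L[6]='5': occ=2, LF[6]=C('5')+2=5+2=7
L[7]='0': occ=1, LF[7]=C('0')+1=1+1=2

Answer: 5 3 0 6 1 4 7 2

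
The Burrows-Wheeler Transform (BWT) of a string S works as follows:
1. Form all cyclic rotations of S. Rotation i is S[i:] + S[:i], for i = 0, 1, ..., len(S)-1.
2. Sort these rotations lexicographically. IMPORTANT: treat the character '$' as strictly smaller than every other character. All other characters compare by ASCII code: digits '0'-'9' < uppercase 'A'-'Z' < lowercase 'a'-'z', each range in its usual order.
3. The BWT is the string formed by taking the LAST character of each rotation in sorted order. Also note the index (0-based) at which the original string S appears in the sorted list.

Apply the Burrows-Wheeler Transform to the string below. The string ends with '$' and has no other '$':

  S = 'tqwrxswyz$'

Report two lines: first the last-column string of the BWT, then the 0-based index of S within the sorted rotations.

Answer: ztwx$qsrwy
4

Derivation:
All 10 rotations (rotation i = S[i:]+S[:i]):
  rot[0] = tqwrxswyz$
  rot[1] = qwrxswyz$t
  rot[2] = wrxswyz$tq
  rot[3] = rxswyz$tqw
  rot[4] = xswyz$tqwr
  rot[5] = swyz$tqwrx
  rot[6] = wyz$tqwrxs
  rot[7] = yz$tqwrxsw
  rot[8] = z$tqwrxswy
  rot[9] = $tqwrxswyz
Sorted (with $ < everything):
  sorted[0] = $tqwrxswyz  (last char: 'z')
  sorted[1] = qwrxswyz$t  (last char: 't')
  sorted[2] = rxswyz$tqw  (last char: 'w')
  sorted[3] = swyz$tqwrx  (last char: 'x')
  sorted[4] = tqwrxswyz$  (last char: '$')
  sorted[5] = wrxswyz$tq  (last char: 'q')
  sorted[6] = wyz$tqwrxs  (last char: 's')
  sorted[7] = xswyz$tqwr  (last char: 'r')
  sorted[8] = yz$tqwrxsw  (last char: 'w')
  sorted[9] = z$tqwrxswy  (last char: 'y')
Last column: ztwx$qsrwy
Original string S is at sorted index 4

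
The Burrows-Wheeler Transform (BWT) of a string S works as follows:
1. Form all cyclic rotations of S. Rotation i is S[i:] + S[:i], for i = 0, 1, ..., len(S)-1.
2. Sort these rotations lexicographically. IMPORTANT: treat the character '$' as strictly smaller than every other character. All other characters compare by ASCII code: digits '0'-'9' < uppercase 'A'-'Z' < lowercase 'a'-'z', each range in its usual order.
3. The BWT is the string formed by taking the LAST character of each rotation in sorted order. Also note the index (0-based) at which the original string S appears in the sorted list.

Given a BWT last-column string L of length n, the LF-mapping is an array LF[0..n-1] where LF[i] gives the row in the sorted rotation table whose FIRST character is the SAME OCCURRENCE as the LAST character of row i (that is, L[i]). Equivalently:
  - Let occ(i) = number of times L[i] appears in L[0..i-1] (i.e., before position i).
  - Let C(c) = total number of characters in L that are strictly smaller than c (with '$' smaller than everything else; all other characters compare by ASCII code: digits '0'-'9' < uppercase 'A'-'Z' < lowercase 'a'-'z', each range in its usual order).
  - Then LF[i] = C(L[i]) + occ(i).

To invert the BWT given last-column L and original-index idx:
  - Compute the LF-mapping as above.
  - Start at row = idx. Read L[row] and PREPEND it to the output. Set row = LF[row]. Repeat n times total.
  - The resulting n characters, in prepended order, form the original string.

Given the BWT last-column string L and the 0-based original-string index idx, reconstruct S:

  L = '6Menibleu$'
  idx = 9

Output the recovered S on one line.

LF mapping: 1 2 4 8 6 3 7 5 9 0
Walk LF starting at row 9, prepending L[row]:
  step 1: row=9, L[9]='$', prepend. Next row=LF[9]=0
  step 2: row=0, L[0]='6', prepend. Next row=LF[0]=1
  step 3: row=1, L[1]='M', prepend. Next row=LF[1]=2
  step 4: row=2, L[2]='e', prepend. Next row=LF[2]=4
  step 5: row=4, L[4]='i', prepend. Next row=LF[4]=6
  step 6: row=6, L[6]='l', prepend. Next row=LF[6]=7
  step 7: row=7, L[7]='e', prepend. Next row=LF[7]=5
  step 8: row=5, L[5]='b', prepend. Next row=LF[5]=3
  step 9: row=3, L[3]='n', prepend. Next row=LF[3]=8
  step 10: row=8, L[8]='u', prepend. Next row=LF[8]=9
Reversed output: unbelieM6$

Answer: unbelieM6$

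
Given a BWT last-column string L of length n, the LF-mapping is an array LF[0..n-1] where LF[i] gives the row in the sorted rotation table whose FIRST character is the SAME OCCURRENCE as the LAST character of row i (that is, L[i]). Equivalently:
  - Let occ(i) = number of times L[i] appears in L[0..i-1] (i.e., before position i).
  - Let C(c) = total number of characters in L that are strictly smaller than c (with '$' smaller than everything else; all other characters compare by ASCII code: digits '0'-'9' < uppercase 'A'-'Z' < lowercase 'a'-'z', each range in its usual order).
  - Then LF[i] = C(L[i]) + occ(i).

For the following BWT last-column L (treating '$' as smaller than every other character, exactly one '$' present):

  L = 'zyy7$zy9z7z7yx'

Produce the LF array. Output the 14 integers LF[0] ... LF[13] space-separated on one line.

Answer: 10 6 7 1 0 11 8 4 12 2 13 3 9 5

Derivation:
Char counts: '$':1, '7':3, '9':1, 'x':1, 'y':4, 'z':4
C (first-col start): C('$')=0, C('7')=1, C('9')=4, C('x')=5, C('y')=6, C('z')=10
L[0]='z': occ=0, LF[0]=C('z')+0=10+0=10
L[1]='y': occ=0, LF[1]=C('y')+0=6+0=6
L[2]='y': occ=1, LF[2]=C('y')+1=6+1=7
L[3]='7': occ=0, LF[3]=C('7')+0=1+0=1
L[4]='$': occ=0, LF[4]=C('$')+0=0+0=0
L[5]='z': occ=1, LF[5]=C('z')+1=10+1=11
L[6]='y': occ=2, LF[6]=C('y')+2=6+2=8
L[7]='9': occ=0, LF[7]=C('9')+0=4+0=4
L[8]='z': occ=2, LF[8]=C('z')+2=10+2=12
L[9]='7': occ=1, LF[9]=C('7')+1=1+1=2
L[10]='z': occ=3, LF[10]=C('z')+3=10+3=13
L[11]='7': occ=2, LF[11]=C('7')+2=1+2=3
L[12]='y': occ=3, LF[12]=C('y')+3=6+3=9
L[13]='x': occ=0, LF[13]=C('x')+0=5+0=5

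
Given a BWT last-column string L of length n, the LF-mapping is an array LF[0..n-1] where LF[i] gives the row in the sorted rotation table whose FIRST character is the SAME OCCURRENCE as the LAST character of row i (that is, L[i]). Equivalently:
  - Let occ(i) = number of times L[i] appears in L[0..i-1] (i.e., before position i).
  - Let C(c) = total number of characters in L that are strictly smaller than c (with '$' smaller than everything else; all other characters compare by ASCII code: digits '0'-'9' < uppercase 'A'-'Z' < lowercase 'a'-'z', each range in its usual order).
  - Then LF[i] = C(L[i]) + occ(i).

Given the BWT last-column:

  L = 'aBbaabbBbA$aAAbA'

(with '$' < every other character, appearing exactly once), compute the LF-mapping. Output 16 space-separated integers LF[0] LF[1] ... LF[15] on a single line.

Answer: 7 5 11 8 9 12 13 6 14 1 0 10 2 3 15 4

Derivation:
Char counts: '$':1, 'A':4, 'B':2, 'a':4, 'b':5
C (first-col start): C('$')=0, C('A')=1, C('B')=5, C('a')=7, C('b')=11
L[0]='a': occ=0, LF[0]=C('a')+0=7+0=7
L[1]='B': occ=0, LF[1]=C('B')+0=5+0=5
L[2]='b': occ=0, LF[2]=C('b')+0=11+0=11
L[3]='a': occ=1, LF[3]=C('a')+1=7+1=8
L[4]='a': occ=2, LF[4]=C('a')+2=7+2=9
L[5]='b': occ=1, LF[5]=C('b')+1=11+1=12
L[6]='b': occ=2, LF[6]=C('b')+2=11+2=13
L[7]='B': occ=1, LF[7]=C('B')+1=5+1=6
L[8]='b': occ=3, LF[8]=C('b')+3=11+3=14
L[9]='A': occ=0, LF[9]=C('A')+0=1+0=1
L[10]='$': occ=0, LF[10]=C('$')+0=0+0=0
L[11]='a': occ=3, LF[11]=C('a')+3=7+3=10
L[12]='A': occ=1, LF[12]=C('A')+1=1+1=2
L[13]='A': occ=2, LF[13]=C('A')+2=1+2=3
L[14]='b': occ=4, LF[14]=C('b')+4=11+4=15
L[15]='A': occ=3, LF[15]=C('A')+3=1+3=4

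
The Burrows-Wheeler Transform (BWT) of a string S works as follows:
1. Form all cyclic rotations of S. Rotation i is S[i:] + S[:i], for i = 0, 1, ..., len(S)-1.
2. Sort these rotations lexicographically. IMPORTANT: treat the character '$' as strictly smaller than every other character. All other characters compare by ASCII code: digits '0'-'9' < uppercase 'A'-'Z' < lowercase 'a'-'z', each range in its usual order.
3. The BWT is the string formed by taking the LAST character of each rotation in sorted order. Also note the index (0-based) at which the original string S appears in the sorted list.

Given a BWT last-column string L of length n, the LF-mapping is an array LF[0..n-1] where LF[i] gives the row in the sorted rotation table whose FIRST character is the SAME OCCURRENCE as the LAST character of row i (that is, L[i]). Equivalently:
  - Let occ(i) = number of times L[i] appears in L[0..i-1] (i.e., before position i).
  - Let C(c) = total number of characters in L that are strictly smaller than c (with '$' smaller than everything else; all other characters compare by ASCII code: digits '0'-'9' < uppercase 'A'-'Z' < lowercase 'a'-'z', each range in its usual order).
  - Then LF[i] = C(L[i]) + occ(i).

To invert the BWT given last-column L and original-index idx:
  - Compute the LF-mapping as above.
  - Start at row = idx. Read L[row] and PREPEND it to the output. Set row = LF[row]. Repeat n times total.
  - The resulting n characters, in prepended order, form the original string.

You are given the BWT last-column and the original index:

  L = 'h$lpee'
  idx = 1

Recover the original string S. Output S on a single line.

Answer: eleph$

Derivation:
LF mapping: 3 0 4 5 1 2
Walk LF starting at row 1, prepending L[row]:
  step 1: row=1, L[1]='$', prepend. Next row=LF[1]=0
  step 2: row=0, L[0]='h', prepend. Next row=LF[0]=3
  step 3: row=3, L[3]='p', prepend. Next row=LF[3]=5
  step 4: row=5, L[5]='e', prepend. Next row=LF[5]=2
  step 5: row=2, L[2]='l', prepend. Next row=LF[2]=4
  step 6: row=4, L[4]='e', prepend. Next row=LF[4]=1
Reversed output: eleph$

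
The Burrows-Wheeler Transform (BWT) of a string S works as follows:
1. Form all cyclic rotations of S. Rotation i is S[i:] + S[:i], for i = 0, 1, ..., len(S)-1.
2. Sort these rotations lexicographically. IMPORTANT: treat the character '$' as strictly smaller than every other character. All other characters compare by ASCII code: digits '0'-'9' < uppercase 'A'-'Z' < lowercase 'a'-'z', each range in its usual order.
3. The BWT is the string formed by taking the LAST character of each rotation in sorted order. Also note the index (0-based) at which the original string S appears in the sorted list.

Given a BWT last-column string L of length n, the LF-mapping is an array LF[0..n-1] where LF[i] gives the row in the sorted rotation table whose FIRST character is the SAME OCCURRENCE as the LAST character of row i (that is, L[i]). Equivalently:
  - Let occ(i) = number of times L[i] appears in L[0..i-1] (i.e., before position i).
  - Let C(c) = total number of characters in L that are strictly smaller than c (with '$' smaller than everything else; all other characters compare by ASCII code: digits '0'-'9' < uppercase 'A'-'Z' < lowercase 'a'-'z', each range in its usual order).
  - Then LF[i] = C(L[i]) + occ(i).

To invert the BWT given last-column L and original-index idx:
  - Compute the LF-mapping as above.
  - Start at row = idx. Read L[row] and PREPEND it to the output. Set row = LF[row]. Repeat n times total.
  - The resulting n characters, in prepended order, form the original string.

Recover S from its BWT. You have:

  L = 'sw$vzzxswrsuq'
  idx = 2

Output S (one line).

LF mapping: 3 8 0 7 11 12 10 4 9 2 5 6 1
Walk LF starting at row 2, prepending L[row]:
  step 1: row=2, L[2]='$', prepend. Next row=LF[2]=0
  step 2: row=0, L[0]='s', prepend. Next row=LF[0]=3
  step 3: row=3, L[3]='v', prepend. Next row=LF[3]=7
  step 4: row=7, L[7]='s', prepend. Next row=LF[7]=4
  step 5: row=4, L[4]='z', prepend. Next row=LF[4]=11
  step 6: row=11, L[11]='u', prepend. Next row=LF[11]=6
  step 7: row=6, L[6]='x', prepend. Next row=LF[6]=10
  step 8: row=10, L[10]='s', prepend. Next row=LF[10]=5
  step 9: row=5, L[5]='z', prepend. Next row=LF[5]=12
  step 10: row=12, L[12]='q', prepend. Next row=LF[12]=1
  step 11: row=1, L[1]='w', prepend. Next row=LF[1]=8
  step 12: row=8, L[8]='w', prepend. Next row=LF[8]=9
  step 13: row=9, L[9]='r', prepend. Next row=LF[9]=2
Reversed output: rwwqzsxuzsvs$

Answer: rwwqzsxuzsvs$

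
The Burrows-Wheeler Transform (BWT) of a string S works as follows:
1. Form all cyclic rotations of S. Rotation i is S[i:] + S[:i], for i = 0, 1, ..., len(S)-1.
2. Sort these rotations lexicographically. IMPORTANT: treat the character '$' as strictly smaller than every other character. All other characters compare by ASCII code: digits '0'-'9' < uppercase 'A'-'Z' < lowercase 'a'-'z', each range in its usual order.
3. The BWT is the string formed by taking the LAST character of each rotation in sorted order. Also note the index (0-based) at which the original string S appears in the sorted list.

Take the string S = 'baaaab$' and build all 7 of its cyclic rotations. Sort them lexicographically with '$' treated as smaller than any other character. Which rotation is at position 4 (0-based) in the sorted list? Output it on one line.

Answer: ab$baaa

Derivation:
All 7 rotations (rotation i = S[i:]+S[:i]):
  rot[0] = baaaab$
  rot[1] = aaaab$b
  rot[2] = aaab$ba
  rot[3] = aab$baa
  rot[4] = ab$baaa
  rot[5] = b$baaaa
  rot[6] = $baaaab
Sorted (with $ < everything):
  sorted[0] = $baaaab
  sorted[1] = aaaab$b
  sorted[2] = aaab$ba
  sorted[3] = aab$baa
  sorted[4] = ab$baaa
  sorted[5] = b$baaaa
  sorted[6] = baaaab$
sorted[4] = ab$baaa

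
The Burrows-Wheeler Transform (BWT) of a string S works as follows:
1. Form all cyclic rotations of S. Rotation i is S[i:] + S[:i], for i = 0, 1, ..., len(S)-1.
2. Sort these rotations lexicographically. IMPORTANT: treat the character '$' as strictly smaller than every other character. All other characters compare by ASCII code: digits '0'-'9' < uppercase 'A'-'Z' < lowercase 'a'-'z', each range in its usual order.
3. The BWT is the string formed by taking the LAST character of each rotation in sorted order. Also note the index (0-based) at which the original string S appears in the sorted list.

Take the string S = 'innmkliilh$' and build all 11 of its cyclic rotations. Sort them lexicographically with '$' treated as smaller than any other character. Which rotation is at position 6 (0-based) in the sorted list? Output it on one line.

All 11 rotations (rotation i = S[i:]+S[:i]):
  rot[0] = innmkliilh$
  rot[1] = nnmkliilh$i
  rot[2] = nmkliilh$in
  rot[3] = mkliilh$inn
  rot[4] = kliilh$innm
  rot[5] = liilh$innmk
  rot[6] = iilh$innmkl
  rot[7] = ilh$innmkli
  rot[8] = lh$innmklii
  rot[9] = h$innmkliil
  rot[10] = $innmkliilh
Sorted (with $ < everything):
  sorted[0] = $innmkliilh
  sorted[1] = h$innmkliil
  sorted[2] = iilh$innmkl
  sorted[3] = ilh$innmkli
  sorted[4] = innmkliilh$
  sorted[5] = kliilh$innm
  sorted[6] = lh$innmklii
  sorted[7] = liilh$innmk
  sorted[8] = mkliilh$inn
  sorted[9] = nmkliilh$in
  sorted[10] = nnmkliilh$i
sorted[6] = lh$innmklii

Answer: lh$innmklii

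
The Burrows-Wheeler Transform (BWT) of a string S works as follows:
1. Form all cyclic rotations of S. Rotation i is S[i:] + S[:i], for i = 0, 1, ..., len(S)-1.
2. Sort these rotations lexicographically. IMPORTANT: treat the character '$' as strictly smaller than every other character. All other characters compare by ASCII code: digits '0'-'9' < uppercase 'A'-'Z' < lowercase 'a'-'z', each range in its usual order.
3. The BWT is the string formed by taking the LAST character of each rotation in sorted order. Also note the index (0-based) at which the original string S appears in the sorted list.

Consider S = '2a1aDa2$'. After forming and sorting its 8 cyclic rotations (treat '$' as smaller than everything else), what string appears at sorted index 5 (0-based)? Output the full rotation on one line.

Answer: a1aDa2$2

Derivation:
All 8 rotations (rotation i = S[i:]+S[:i]):
  rot[0] = 2a1aDa2$
  rot[1] = a1aDa2$2
  rot[2] = 1aDa2$2a
  rot[3] = aDa2$2a1
  rot[4] = Da2$2a1a
  rot[5] = a2$2a1aD
  rot[6] = 2$2a1aDa
  rot[7] = $2a1aDa2
Sorted (with $ < everything):
  sorted[0] = $2a1aDa2
  sorted[1] = 1aDa2$2a
  sorted[2] = 2$2a1aDa
  sorted[3] = 2a1aDa2$
  sorted[4] = Da2$2a1a
  sorted[5] = a1aDa2$2
  sorted[6] = a2$2a1aD
  sorted[7] = aDa2$2a1
sorted[5] = a1aDa2$2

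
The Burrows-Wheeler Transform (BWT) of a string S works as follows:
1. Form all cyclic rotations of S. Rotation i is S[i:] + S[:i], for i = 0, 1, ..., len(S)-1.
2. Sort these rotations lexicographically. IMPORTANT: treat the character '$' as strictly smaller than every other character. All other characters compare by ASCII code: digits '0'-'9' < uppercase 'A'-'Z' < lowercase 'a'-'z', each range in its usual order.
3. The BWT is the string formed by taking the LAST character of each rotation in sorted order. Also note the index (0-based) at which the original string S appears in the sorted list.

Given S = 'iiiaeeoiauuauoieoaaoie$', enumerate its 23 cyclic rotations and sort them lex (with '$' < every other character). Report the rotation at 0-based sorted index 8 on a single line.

Answer: eoaaoie$iiiaeeoiauuauoi

Derivation:
All 23 rotations (rotation i = S[i:]+S[:i]):
  rot[0] = iiiaeeoiauuauoieoaaoie$
  rot[1] = iiaeeoiauuauoieoaaoie$i
  rot[2] = iaeeoiauuauoieoaaoie$ii
  rot[3] = aeeoiauuauoieoaaoie$iii
  rot[4] = eeoiauuauoieoaaoie$iiia
  rot[5] = eoiauuauoieoaaoie$iiiae
  rot[6] = oiauuauoieoaaoie$iiiaee
  rot[7] = iauuauoieoaaoie$iiiaeeo
  rot[8] = auuauoieoaaoie$iiiaeeoi
  rot[9] = uuauoieoaaoie$iiiaeeoia
  rot[10] = uauoieoaaoie$iiiaeeoiau
  rot[11] = auoieoaaoie$iiiaeeoiauu
  rot[12] = uoieoaaoie$iiiaeeoiauua
  rot[13] = oieoaaoie$iiiaeeoiauuau
  rot[14] = ieoaaoie$iiiaeeoiauuauo
  rot[15] = eoaaoie$iiiaeeoiauuauoi
  rot[16] = oaaoie$iiiaeeoiauuauoie
  rot[17] = aaoie$iiiaeeoiauuauoieo
  rot[18] = aoie$iiiaeeoiauuauoieoa
  rot[19] = oie$iiiaeeoiauuauoieoaa
  rot[20] = ie$iiiaeeoiauuauoieoaao
  rot[21] = e$iiiaeeoiauuauoieoaaoi
  rot[22] = $iiiaeeoiauuauoieoaaoie
Sorted (with $ < everything):
  sorted[0] = $iiiaeeoiauuauoieoaaoie
  sorted[1] = aaoie$iiiaeeoiauuauoieo
  sorted[2] = aeeoiauuauoieoaaoie$iii
  sorted[3] = aoie$iiiaeeoiauuauoieoa
  sorted[4] = auoieoaaoie$iiiaeeoiauu
  sorted[5] = auuauoieoaaoie$iiiaeeoi
  sorted[6] = e$iiiaeeoiauuauoieoaaoi
  sorted[7] = eeoiauuauoieoaaoie$iiia
  sorted[8] = eoaaoie$iiiaeeoiauuauoi
  sorted[9] = eoiauuauoieoaaoie$iiiae
  sorted[10] = iaeeoiauuauoieoaaoie$ii
  sorted[11] = iauuauoieoaaoie$iiiaeeo
  sorted[12] = ie$iiiaeeoiauuauoieoaao
  sorted[13] = ieoaaoie$iiiaeeoiauuauo
  sorted[14] = iiaeeoiauuauoieoaaoie$i
  sorted[15] = iiiaeeoiauuauoieoaaoie$
  sorted[16] = oaaoie$iiiaeeoiauuauoie
  sorted[17] = oiauuauoieoaaoie$iiiaee
  sorted[18] = oie$iiiaeeoiauuauoieoaa
  sorted[19] = oieoaaoie$iiiaeeoiauuau
  sorted[20] = uauoieoaaoie$iiiaeeoiau
  sorted[21] = uoieoaaoie$iiiaeeoiauua
  sorted[22] = uuauoieoaaoie$iiiaeeoia
sorted[8] = eoaaoie$iiiaeeoiauuauoi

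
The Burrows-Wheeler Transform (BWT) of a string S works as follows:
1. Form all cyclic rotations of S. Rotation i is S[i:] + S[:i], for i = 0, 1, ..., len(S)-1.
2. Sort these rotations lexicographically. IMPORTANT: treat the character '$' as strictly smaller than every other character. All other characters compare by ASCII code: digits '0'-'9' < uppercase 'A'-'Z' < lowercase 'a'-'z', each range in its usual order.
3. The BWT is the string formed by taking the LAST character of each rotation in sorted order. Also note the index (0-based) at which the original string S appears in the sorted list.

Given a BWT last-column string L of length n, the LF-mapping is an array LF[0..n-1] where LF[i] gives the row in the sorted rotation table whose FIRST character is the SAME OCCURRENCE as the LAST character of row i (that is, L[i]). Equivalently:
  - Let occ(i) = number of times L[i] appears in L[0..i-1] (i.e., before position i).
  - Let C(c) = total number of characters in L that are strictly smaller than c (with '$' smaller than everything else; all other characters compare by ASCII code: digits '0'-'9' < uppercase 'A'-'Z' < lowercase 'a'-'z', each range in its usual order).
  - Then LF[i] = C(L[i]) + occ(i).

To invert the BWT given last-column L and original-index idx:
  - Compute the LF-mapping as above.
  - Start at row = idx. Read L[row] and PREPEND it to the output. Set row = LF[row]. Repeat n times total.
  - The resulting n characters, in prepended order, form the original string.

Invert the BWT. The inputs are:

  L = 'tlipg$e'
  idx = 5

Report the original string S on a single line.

LF mapping: 6 4 3 5 2 0 1
Walk LF starting at row 5, prepending L[row]:
  step 1: row=5, L[5]='$', prepend. Next row=LF[5]=0
  step 2: row=0, L[0]='t', prepend. Next row=LF[0]=6
  step 3: row=6, L[6]='e', prepend. Next row=LF[6]=1
  step 4: row=1, L[1]='l', prepend. Next row=LF[1]=4
  step 5: row=4, L[4]='g', prepend. Next row=LF[4]=2
  step 6: row=2, L[2]='i', prepend. Next row=LF[2]=3
  step 7: row=3, L[3]='p', prepend. Next row=LF[3]=5
Reversed output: piglet$

Answer: piglet$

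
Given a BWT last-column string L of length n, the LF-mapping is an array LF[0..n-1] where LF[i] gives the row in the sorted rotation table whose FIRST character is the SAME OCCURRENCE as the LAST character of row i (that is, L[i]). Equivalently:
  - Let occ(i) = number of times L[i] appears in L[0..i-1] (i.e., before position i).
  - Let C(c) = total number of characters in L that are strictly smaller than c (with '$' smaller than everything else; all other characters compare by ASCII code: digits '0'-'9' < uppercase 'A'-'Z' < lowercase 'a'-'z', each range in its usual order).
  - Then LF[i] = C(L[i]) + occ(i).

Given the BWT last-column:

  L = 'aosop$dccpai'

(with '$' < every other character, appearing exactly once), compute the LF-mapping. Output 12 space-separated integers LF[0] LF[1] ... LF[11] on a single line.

Answer: 1 7 11 8 9 0 5 3 4 10 2 6

Derivation:
Char counts: '$':1, 'a':2, 'c':2, 'd':1, 'i':1, 'o':2, 'p':2, 's':1
C (first-col start): C('$')=0, C('a')=1, C('c')=3, C('d')=5, C('i')=6, C('o')=7, C('p')=9, C('s')=11
L[0]='a': occ=0, LF[0]=C('a')+0=1+0=1
L[1]='o': occ=0, LF[1]=C('o')+0=7+0=7
L[2]='s': occ=0, LF[2]=C('s')+0=11+0=11
L[3]='o': occ=1, LF[3]=C('o')+1=7+1=8
L[4]='p': occ=0, LF[4]=C('p')+0=9+0=9
L[5]='$': occ=0, LF[5]=C('$')+0=0+0=0
L[6]='d': occ=0, LF[6]=C('d')+0=5+0=5
L[7]='c': occ=0, LF[7]=C('c')+0=3+0=3
L[8]='c': occ=1, LF[8]=C('c')+1=3+1=4
L[9]='p': occ=1, LF[9]=C('p')+1=9+1=10
L[10]='a': occ=1, LF[10]=C('a')+1=1+1=2
L[11]='i': occ=0, LF[11]=C('i')+0=6+0=6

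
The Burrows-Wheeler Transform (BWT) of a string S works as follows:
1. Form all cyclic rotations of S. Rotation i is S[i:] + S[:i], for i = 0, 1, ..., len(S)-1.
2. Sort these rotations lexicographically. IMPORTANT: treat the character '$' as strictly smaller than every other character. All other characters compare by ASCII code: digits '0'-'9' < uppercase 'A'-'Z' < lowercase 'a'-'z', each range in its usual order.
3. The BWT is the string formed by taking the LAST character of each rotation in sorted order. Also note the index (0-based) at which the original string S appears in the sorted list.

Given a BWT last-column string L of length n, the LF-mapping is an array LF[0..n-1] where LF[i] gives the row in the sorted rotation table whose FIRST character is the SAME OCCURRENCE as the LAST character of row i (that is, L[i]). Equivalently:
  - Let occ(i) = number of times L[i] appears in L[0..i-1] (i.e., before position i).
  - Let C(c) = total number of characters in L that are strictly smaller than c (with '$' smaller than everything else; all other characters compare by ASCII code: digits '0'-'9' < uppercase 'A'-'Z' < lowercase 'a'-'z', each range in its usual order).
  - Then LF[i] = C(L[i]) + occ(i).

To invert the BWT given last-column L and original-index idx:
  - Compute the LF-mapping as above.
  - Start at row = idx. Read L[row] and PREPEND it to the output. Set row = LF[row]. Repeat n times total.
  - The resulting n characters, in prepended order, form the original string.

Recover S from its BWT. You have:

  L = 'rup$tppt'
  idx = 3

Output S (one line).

Answer: ptupptr$

Derivation:
LF mapping: 4 7 1 0 5 2 3 6
Walk LF starting at row 3, prepending L[row]:
  step 1: row=3, L[3]='$', prepend. Next row=LF[3]=0
  step 2: row=0, L[0]='r', prepend. Next row=LF[0]=4
  step 3: row=4, L[4]='t', prepend. Next row=LF[4]=5
  step 4: row=5, L[5]='p', prepend. Next row=LF[5]=2
  step 5: row=2, L[2]='p', prepend. Next row=LF[2]=1
  step 6: row=1, L[1]='u', prepend. Next row=LF[1]=7
  step 7: row=7, L[7]='t', prepend. Next row=LF[7]=6
  step 8: row=6, L[6]='p', prepend. Next row=LF[6]=3
Reversed output: ptupptr$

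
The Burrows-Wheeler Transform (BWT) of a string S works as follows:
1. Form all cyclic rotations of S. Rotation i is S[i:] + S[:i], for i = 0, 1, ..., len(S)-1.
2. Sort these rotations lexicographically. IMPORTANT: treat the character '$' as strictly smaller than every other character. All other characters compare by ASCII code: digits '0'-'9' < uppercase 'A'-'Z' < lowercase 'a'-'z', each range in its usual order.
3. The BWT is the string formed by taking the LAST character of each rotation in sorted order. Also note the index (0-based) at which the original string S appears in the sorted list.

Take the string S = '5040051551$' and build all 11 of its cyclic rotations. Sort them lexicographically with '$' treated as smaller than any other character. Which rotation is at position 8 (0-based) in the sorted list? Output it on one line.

All 11 rotations (rotation i = S[i:]+S[:i]):
  rot[0] = 5040051551$
  rot[1] = 040051551$5
  rot[2] = 40051551$50
  rot[3] = 0051551$504
  rot[4] = 051551$5040
  rot[5] = 51551$50400
  rot[6] = 1551$504005
  rot[7] = 551$5040051
  rot[8] = 51$50400515
  rot[9] = 1$504005155
  rot[10] = $5040051551
Sorted (with $ < everything):
  sorted[0] = $5040051551
  sorted[1] = 0051551$504
  sorted[2] = 040051551$5
  sorted[3] = 051551$5040
  sorted[4] = 1$504005155
  sorted[5] = 1551$504005
  sorted[6] = 40051551$50
  sorted[7] = 5040051551$
  sorted[8] = 51$50400515
  sorted[9] = 51551$50400
  sorted[10] = 551$5040051
sorted[8] = 51$50400515

Answer: 51$50400515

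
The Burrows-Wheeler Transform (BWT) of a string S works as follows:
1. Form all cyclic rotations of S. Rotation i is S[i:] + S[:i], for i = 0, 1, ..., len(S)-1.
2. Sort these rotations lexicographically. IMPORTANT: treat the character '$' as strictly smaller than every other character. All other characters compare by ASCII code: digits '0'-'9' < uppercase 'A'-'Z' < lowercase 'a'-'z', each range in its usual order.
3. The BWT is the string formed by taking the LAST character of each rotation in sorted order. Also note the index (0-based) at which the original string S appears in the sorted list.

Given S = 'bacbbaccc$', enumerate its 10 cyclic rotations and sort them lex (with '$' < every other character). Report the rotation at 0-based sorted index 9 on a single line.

All 10 rotations (rotation i = S[i:]+S[:i]):
  rot[0] = bacbbaccc$
  rot[1] = acbbaccc$b
  rot[2] = cbbaccc$ba
  rot[3] = bbaccc$bac
  rot[4] = baccc$bacb
  rot[5] = accc$bacbb
  rot[6] = ccc$bacbba
  rot[7] = cc$bacbbac
  rot[8] = c$bacbbacc
  rot[9] = $bacbbaccc
Sorted (with $ < everything):
  sorted[0] = $bacbbaccc
  sorted[1] = acbbaccc$b
  sorted[2] = accc$bacbb
  sorted[3] = bacbbaccc$
  sorted[4] = baccc$bacb
  sorted[5] = bbaccc$bac
  sorted[6] = c$bacbbacc
  sorted[7] = cbbaccc$ba
  sorted[8] = cc$bacbbac
  sorted[9] = ccc$bacbba
sorted[9] = ccc$bacbba

Answer: ccc$bacbba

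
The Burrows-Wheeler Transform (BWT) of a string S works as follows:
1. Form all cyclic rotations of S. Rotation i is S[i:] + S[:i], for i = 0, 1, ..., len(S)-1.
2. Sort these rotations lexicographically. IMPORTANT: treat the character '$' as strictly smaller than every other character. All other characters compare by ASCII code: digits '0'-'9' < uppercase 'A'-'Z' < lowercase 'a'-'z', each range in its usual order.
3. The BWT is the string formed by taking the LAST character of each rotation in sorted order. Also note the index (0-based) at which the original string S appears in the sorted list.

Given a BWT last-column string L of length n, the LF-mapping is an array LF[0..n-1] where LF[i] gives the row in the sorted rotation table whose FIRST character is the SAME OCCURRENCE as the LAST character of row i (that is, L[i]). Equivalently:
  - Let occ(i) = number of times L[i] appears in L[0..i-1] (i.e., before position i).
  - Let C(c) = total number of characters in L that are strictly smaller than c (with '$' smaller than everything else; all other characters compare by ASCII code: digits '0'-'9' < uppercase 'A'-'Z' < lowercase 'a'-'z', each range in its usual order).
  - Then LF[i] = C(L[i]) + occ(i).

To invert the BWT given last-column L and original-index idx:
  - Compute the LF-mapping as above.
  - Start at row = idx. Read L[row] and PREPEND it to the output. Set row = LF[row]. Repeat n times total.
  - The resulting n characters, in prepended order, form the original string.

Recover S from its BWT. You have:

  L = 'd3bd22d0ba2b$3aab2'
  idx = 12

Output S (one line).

Answer: baabd22d303bb22ad$

Derivation:
LF mapping: 15 6 11 16 2 3 17 1 12 8 4 13 0 7 9 10 14 5
Walk LF starting at row 12, prepending L[row]:
  step 1: row=12, L[12]='$', prepend. Next row=LF[12]=0
  step 2: row=0, L[0]='d', prepend. Next row=LF[0]=15
  step 3: row=15, L[15]='a', prepend. Next row=LF[15]=10
  step 4: row=10, L[10]='2', prepend. Next row=LF[10]=4
  step 5: row=4, L[4]='2', prepend. Next row=LF[4]=2
  step 6: row=2, L[2]='b', prepend. Next row=LF[2]=11
  step 7: row=11, L[11]='b', prepend. Next row=LF[11]=13
  step 8: row=13, L[13]='3', prepend. Next row=LF[13]=7
  step 9: row=7, L[7]='0', prepend. Next row=LF[7]=1
  step 10: row=1, L[1]='3', prepend. Next row=LF[1]=6
  step 11: row=6, L[6]='d', prepend. Next row=LF[6]=17
  step 12: row=17, L[17]='2', prepend. Next row=LF[17]=5
  step 13: row=5, L[5]='2', prepend. Next row=LF[5]=3
  step 14: row=3, L[3]='d', prepend. Next row=LF[3]=16
  step 15: row=16, L[16]='b', prepend. Next row=LF[16]=14
  step 16: row=14, L[14]='a', prepend. Next row=LF[14]=9
  step 17: row=9, L[9]='a', prepend. Next row=LF[9]=8
  step 18: row=8, L[8]='b', prepend. Next row=LF[8]=12
Reversed output: baabd22d303bb22ad$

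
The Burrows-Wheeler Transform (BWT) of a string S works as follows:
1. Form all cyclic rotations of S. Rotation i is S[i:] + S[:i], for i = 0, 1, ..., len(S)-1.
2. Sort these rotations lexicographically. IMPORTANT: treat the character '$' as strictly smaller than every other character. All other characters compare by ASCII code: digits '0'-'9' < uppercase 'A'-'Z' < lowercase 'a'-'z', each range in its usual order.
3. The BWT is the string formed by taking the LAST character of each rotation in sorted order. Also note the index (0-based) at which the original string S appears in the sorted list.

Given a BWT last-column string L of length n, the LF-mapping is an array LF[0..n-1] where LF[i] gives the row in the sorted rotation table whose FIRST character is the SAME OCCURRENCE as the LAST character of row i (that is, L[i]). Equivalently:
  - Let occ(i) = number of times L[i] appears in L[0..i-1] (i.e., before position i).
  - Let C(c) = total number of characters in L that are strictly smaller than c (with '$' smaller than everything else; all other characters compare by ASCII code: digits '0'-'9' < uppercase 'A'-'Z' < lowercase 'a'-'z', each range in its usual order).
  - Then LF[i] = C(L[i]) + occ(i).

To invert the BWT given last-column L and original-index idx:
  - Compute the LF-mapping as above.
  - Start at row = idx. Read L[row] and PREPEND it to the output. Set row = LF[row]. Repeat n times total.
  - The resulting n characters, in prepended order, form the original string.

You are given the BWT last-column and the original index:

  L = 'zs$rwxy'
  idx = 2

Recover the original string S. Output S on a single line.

LF mapping: 6 2 0 1 3 4 5
Walk LF starting at row 2, prepending L[row]:
  step 1: row=2, L[2]='$', prepend. Next row=LF[2]=0
  step 2: row=0, L[0]='z', prepend. Next row=LF[0]=6
  step 3: row=6, L[6]='y', prepend. Next row=LF[6]=5
  step 4: row=5, L[5]='x', prepend. Next row=LF[5]=4
  step 5: row=4, L[4]='w', prepend. Next row=LF[4]=3
  step 6: row=3, L[3]='r', prepend. Next row=LF[3]=1
  step 7: row=1, L[1]='s', prepend. Next row=LF[1]=2
Reversed output: srwxyz$

Answer: srwxyz$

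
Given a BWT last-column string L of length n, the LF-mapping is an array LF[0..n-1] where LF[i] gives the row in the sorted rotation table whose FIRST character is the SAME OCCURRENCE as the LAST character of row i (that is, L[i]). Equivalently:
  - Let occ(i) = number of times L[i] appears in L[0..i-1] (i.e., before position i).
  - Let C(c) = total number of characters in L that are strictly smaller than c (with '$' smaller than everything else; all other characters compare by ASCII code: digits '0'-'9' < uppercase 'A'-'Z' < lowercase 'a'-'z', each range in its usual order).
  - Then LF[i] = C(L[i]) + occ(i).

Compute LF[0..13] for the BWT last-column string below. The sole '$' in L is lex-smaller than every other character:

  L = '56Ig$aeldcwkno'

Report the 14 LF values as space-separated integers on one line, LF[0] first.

Answer: 1 2 3 8 0 4 7 10 6 5 13 9 11 12

Derivation:
Char counts: '$':1, '5':1, '6':1, 'I':1, 'a':1, 'c':1, 'd':1, 'e':1, 'g':1, 'k':1, 'l':1, 'n':1, 'o':1, 'w':1
C (first-col start): C('$')=0, C('5')=1, C('6')=2, C('I')=3, C('a')=4, C('c')=5, C('d')=6, C('e')=7, C('g')=8, C('k')=9, C('l')=10, C('n')=11, C('o')=12, C('w')=13
L[0]='5': occ=0, LF[0]=C('5')+0=1+0=1
L[1]='6': occ=0, LF[1]=C('6')+0=2+0=2
L[2]='I': occ=0, LF[2]=C('I')+0=3+0=3
L[3]='g': occ=0, LF[3]=C('g')+0=8+0=8
L[4]='$': occ=0, LF[4]=C('$')+0=0+0=0
L[5]='a': occ=0, LF[5]=C('a')+0=4+0=4
L[6]='e': occ=0, LF[6]=C('e')+0=7+0=7
L[7]='l': occ=0, LF[7]=C('l')+0=10+0=10
L[8]='d': occ=0, LF[8]=C('d')+0=6+0=6
L[9]='c': occ=0, LF[9]=C('c')+0=5+0=5
L[10]='w': occ=0, LF[10]=C('w')+0=13+0=13
L[11]='k': occ=0, LF[11]=C('k')+0=9+0=9
L[12]='n': occ=0, LF[12]=C('n')+0=11+0=11
L[13]='o': occ=0, LF[13]=C('o')+0=12+0=12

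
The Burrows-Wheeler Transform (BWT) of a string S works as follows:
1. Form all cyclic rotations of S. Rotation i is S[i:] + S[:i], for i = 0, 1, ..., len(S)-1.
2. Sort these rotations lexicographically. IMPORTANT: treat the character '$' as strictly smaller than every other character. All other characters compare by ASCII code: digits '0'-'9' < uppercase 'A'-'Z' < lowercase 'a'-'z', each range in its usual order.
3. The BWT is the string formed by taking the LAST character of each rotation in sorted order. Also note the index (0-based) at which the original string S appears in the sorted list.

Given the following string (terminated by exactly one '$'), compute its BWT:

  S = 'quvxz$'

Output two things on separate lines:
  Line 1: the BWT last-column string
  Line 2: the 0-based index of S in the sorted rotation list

All 6 rotations (rotation i = S[i:]+S[:i]):
  rot[0] = quvxz$
  rot[1] = uvxz$q
  rot[2] = vxz$qu
  rot[3] = xz$quv
  rot[4] = z$quvx
  rot[5] = $quvxz
Sorted (with $ < everything):
  sorted[0] = $quvxz  (last char: 'z')
  sorted[1] = quvxz$  (last char: '$')
  sorted[2] = uvxz$q  (last char: 'q')
  sorted[3] = vxz$qu  (last char: 'u')
  sorted[4] = xz$quv  (last char: 'v')
  sorted[5] = z$quvx  (last char: 'x')
Last column: z$quvx
Original string S is at sorted index 1

Answer: z$quvx
1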